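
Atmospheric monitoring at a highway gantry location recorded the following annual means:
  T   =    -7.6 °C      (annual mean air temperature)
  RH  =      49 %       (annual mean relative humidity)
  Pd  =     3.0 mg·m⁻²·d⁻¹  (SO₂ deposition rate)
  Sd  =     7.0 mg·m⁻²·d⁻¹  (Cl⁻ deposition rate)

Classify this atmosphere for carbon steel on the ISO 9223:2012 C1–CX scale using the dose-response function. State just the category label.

C2

carbon steel: T≤10 °C ⇒ hinge +0.150·(-7.6−10) = -2.6400
  SO₂ term: 1.77·3.0^0.52·exp(0.02·49-2.6400) = 0.5959
  Sd branch = 0.102·Sd^0.62·e^(0.033·RH+0.04·T) = 1.267 μm/a
  sum: 0.5959 + 1.267 → r_corr = 1.863 μm/a
Category bounds: 1.3…25 μm/a bracket r_corr ⇒ C2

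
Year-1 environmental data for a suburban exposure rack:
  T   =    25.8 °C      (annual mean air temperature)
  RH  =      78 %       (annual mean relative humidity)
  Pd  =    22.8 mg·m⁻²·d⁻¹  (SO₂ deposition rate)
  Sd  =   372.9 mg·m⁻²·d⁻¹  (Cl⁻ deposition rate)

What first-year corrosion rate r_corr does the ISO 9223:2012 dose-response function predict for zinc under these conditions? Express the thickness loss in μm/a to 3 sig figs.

r_corr = 9.16 μm/a

zinc: f(T) = -0.071·(T−10) [T>10 °C] = -1.1218
  Pd branch = 0.0129·Pd^0.44·e^(0.046·RH+f) = 0.6014 μm/a
  Sd branch = 0.0175·Sd^0.57·e^(0.008·RH+0.085·T) = 8.556 μm/a
  sum: 0.6014 + 8.556 → r_corr = 9.157 μm/a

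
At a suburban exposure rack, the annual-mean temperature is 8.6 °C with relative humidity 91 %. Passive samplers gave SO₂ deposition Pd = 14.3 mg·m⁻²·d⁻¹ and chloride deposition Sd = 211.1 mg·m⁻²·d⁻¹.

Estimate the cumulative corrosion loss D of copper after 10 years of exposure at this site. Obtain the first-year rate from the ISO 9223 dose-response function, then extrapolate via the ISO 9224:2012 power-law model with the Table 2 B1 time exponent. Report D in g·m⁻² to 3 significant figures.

D(10) = 152 g·m⁻²

copper: temperature factor f = +0.126·(-1.4) = -0.1764
  Pd branch = 0.0053·Pd^0.26·e^(0.059·RH+f) = 1.904 μm/a
  Cl⁻ term: 0.01025·211.1^0.27·exp(0.036·91+0.049·8.6) = 1.754
  sum: 1.904 + 1.754 → r_corr = 3.659 μm/a
Long-term exponent b (ISO 9224 Table 2, B1) = 0.667
  D(10) = 3.659 × 10^0.667 = 3.659 × 4.645 = 17 μm
  Mass loss = 17 μm × 8.96 g/cm³ = 152.3 g·m⁻²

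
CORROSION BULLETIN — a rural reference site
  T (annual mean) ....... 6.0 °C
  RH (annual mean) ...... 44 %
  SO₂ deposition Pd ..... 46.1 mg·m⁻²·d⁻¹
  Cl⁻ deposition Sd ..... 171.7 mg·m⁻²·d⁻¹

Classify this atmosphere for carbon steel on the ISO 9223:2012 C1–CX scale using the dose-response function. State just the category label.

carbon steel: temperature factor f = +0.150·(-4.0) = -0.6000
  Pd branch = 1.77·Pd^0.52·e^(0.02·RH+f) = 17.17 μm/a
  Sd branch = 0.102·Sd^0.62·e^(0.033·RH+0.04·T) = 13.46 μm/a
  r_corr = 17.17 + 13.46 = 30.63 μm/a
Category bounds: 25…50 μm/a bracket r_corr ⇒ C3

C3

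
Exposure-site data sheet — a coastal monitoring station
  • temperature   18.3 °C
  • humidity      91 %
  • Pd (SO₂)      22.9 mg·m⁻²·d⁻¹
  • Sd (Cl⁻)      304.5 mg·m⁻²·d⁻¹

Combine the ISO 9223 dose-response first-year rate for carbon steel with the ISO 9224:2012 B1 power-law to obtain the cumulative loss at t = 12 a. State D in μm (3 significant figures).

carbon steel: T>10 °C ⇒ hinge -0.054·(18.3−10) = -0.4482
  sulphur-dioxide contribution → 35.55 μm/a
  chloride contribution → 148.1 μm/a
  ⇒ r_corr(carbon steel) = 183.6 μm/a
Power-law: D(12) = r_corr · 12^0.523
  D(12) = 183.6 × 12^0.523 = 183.6 × 3.668 = 673.6 μm

D(12) = 674 μm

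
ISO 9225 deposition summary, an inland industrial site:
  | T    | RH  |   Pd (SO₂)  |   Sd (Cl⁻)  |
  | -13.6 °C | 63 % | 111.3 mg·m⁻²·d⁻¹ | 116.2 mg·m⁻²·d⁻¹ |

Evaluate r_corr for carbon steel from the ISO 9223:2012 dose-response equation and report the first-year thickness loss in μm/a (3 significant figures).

r_corr = 11.1 μm/a

carbon steel: temperature factor f = +0.150·(-23.6) = -3.5400
  SO₂ term: 1.77·111.3^0.52·exp(0.02·63-3.5400) = 2.099
  Sd branch = 0.102·Sd^0.62·e^(0.033·RH+0.04·T) = 9.03 μm/a
  sum: 2.099 + 9.03 → r_corr = 11.13 μm/a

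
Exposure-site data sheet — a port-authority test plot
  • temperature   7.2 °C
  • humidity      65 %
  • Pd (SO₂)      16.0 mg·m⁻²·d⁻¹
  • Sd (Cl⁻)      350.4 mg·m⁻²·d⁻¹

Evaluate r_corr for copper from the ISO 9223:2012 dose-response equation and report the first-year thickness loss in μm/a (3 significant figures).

copper: T≤10 °C ⇒ hinge +0.126·(7.2−10) = -0.3528
  Pd branch = 0.0053·Pd^0.26·e^(0.059·RH+f) = 0.3545 μm/a
  Cl⁻ term: 0.01025·350.4^0.27·exp(0.036·65+0.049·7.2) = 0.7366
  sum: 0.3545 + 0.7366 → r_corr = 1.091 μm/a

r_corr = 1.09 μm/a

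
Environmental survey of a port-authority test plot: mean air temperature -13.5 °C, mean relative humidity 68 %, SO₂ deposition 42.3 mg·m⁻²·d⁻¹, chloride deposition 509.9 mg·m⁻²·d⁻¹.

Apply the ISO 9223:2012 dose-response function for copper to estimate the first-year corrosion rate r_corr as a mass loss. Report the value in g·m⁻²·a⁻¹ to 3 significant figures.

r_corr = 3.31 g·m⁻²·a⁻¹

copper: T≤10 °C ⇒ hinge +0.126·(-13.5−10) = -2.9610
  SO₂ term: 0.0053·42.3^0.26·exp(0.059·68-2.9610) = 0.04014
  Cl⁻ term: 0.01025·509.9^0.27·exp(0.036·68+0.049·-13.5) = 0.3293
  r_corr = 0.04014 + 0.3293 = 0.3695 μm/a
Convert to mass loss: 0.3695 μm/a × 8.96 g/cm³ = 3.31 g·m⁻²·a⁻¹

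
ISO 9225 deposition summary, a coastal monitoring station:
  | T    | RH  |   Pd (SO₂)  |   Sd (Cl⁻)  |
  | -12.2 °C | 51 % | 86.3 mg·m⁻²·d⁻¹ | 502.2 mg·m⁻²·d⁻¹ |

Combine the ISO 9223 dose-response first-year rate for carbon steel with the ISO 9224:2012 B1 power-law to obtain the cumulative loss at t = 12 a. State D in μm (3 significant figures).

carbon steel: f(T) = +0.150·(T−10) [T≤10 °C] = -3.3300
  sulphur-dioxide contribution → 1.784 μm/a
  chloride contribution → 15.93 μm/a
  ⇒ r_corr(carbon steel) = 17.71 μm/a
Power-law: D(12) = r_corr · 12^0.523
  D(12) = 17.71 × 12^0.523 = 17.71 × 3.668 = 64.96 μm

D(12) = 65.0 μm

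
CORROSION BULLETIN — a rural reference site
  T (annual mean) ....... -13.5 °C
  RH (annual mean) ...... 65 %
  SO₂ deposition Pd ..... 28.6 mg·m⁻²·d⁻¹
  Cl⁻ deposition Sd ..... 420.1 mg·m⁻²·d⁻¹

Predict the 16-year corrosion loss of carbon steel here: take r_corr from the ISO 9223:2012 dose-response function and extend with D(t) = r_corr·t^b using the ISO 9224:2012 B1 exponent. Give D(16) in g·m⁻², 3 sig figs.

D(16) = 756 g·m⁻²

carbon steel: temperature factor f = +0.150·(-23.5) = -3.5250
  sulphur-dioxide contribution → 1.094 μm/a
  chloride contribution → 21.48 μm/a
  ⇒ r_corr(carbon steel) = 22.58 μm/a
ISO 9224: D(t) = r_corr · t^b with b = 0.523 (carbon steel, B1)
  D(16) = 22.58 × 16^0.523 = 22.58 × 4.263 = 96.26 μm
  Mass loss = 96.26 μm × 7.85 g/cm³ = 755.6 g·m⁻²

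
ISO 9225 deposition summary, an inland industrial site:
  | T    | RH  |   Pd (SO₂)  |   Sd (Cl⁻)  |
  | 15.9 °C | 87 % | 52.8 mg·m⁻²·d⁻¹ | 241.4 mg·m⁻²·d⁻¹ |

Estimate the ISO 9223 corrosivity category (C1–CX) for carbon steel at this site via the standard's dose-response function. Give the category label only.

C5

carbon steel: T>10 °C ⇒ hinge -0.054·(15.9−10) = -0.3186
  Pd branch = 1.77·Pd^0.52·e^(0.02·RH+f) = 57.68 μm/a
  Sd branch = 0.102·Sd^0.62·e^(0.033·RH+0.04·T) = 102.1 μm/a
  sum: 57.68 + 102.1 → r_corr = 159.8 μm/a
ISO 9223 Table 2 (carbon steel): 80 < 160 ≤ 200 μm/a ⇒ C5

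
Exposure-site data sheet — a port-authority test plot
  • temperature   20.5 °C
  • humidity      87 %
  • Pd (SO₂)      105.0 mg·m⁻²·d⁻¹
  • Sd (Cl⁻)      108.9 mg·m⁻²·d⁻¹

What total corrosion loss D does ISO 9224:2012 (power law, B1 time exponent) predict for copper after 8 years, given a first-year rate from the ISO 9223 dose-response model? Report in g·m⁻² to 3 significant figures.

copper: temperature factor f = -0.080·(10.5) = -0.8400
  SO₂ term: 0.0053·105.0^0.26·exp(0.059·87-0.8400) = 1.301
  Sd branch = 0.01025·Sd^0.27·e^(0.036·RH+0.049·T) = 2.276 μm/a
  sum: 1.301 + 2.276 → r_corr = 3.577 μm/a
Power-law: D(8) = r_corr · 8^0.667
  D(8) = 3.577 × 8^0.667 = 3.577 × 4.003 = 14.32 μm
  Mass loss = 14.32 μm × 8.96 g/cm³ = 128.3 g·m⁻²

D(8) = 128 g·m⁻²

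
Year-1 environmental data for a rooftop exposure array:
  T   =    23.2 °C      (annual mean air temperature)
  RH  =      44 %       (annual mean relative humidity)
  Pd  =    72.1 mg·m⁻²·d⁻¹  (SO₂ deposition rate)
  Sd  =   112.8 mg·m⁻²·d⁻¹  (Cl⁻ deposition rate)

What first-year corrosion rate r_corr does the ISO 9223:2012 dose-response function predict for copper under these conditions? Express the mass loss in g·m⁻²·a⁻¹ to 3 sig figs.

copper: f(T) = -0.080·(T−10) [T>10 °C] = -1.0560
  sulphur-dioxide contribution → 0.07519 μm/a
  chloride contribution → 0.5578 μm/a
  ⇒ r_corr(copper) = 0.633 μm/a
Convert to mass loss: 0.633 μm/a × 8.96 g/cm³ = 5.672 g·m⁻²·a⁻¹

r_corr = 5.67 g·m⁻²·a⁻¹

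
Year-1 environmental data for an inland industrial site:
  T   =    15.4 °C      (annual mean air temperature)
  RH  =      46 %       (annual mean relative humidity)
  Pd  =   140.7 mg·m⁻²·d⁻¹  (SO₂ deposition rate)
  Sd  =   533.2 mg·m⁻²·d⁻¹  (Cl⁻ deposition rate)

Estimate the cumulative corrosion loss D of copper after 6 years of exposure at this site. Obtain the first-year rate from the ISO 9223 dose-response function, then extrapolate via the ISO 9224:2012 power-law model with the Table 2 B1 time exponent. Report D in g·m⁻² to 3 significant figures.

D(6) = 24.0 g·m⁻²

copper: T>10 °C ⇒ hinge -0.080·(15.4−10) = -0.4320
  SO₂ term: 0.0053·140.7^0.26·exp(0.059·46-0.4320) = 0.1879
  Cl⁻ term: 0.01025·533.2^0.27·exp(0.036·46+0.049·15.4) = 0.6221
  sum: 0.1879 + 0.6221 → r_corr = 0.81 μm/a
ISO 9224: D(t) = r_corr · t^b with b = 0.667 (copper, B1)
  D(6) = 0.81 × 6^0.667 = 0.81 × 3.304 = 2.676 μm
  Mass loss = 2.676 μm × 8.96 g/cm³ = 23.98 g·m⁻²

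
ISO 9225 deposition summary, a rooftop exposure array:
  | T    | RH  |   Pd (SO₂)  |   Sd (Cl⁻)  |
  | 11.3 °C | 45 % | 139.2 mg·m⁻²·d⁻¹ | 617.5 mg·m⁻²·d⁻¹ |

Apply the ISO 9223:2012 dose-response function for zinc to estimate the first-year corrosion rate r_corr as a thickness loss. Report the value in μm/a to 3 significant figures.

zinc: f(T) = -0.071·(T−10) [T>10 °C] = -0.0923
  sulphur-dioxide contribution → 0.8179 μm/a
  chloride contribution → 2.554 μm/a
  ⇒ r_corr(zinc) = 3.372 μm/a

r_corr = 3.37 μm/a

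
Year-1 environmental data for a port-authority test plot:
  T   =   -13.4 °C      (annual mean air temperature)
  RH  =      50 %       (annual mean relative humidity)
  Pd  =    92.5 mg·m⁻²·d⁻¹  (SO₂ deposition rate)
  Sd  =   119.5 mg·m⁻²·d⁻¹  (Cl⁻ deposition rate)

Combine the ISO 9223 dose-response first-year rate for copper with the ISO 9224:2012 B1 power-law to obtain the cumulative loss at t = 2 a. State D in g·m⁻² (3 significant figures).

copper: temperature factor f = +0.126·(-23.4) = -2.9484
  Pd branch = 0.0053·Pd^0.26·e^(0.059·RH+f) = 0.01723 μm/a
  Cl⁻ term: 0.01025·119.5^0.27·exp(0.036·50+0.049·-13.4) = 0.117
  r_corr = 0.01723 + 0.117 = 0.1342 μm/a
ISO 9224: D(t) = r_corr · t^b with b = 0.667 (copper, B1)
  D(2) = 0.1342 × 2^0.667 = 0.1342 × 1.588 = 0.2131 μm
  Mass loss = 0.2131 μm × 8.96 g/cm³ = 1.91 g·m⁻²

D(2) = 1.91 g·m⁻²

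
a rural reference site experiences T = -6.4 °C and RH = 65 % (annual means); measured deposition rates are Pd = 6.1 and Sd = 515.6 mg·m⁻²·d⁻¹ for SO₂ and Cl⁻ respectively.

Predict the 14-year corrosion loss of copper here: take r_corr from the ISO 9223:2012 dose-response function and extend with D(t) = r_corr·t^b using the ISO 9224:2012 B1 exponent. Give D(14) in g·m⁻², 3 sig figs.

copper: T≤10 °C ⇒ hinge +0.126·(-6.4−10) = -2.0664
  Pd branch = 0.0053·Pd^0.26·e^(0.059·RH+f) = 0.04972 μm/a
  Cl⁻ term: 0.01025·515.6^0.27·exp(0.036·65+0.049·-6.4) = 0.4199
  sum: 0.04972 + 0.4199 → r_corr = 0.4696 μm/a
Power-law: D(14) = r_corr · 14^0.667
  D(14) = 0.4696 × 14^0.667 = 0.4696 × 5.814 = 2.73 μm
  Mass loss = 2.73 μm × 8.96 g/cm³ = 24.46 g·m⁻²

D(14) = 24.5 g·m⁻²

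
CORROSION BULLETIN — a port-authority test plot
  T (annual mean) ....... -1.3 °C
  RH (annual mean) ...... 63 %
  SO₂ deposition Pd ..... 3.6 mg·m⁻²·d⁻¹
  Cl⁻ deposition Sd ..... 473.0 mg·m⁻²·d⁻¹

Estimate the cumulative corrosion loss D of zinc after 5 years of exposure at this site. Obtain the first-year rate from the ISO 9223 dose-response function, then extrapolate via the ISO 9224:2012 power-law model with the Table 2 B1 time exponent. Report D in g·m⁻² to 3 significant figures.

D(5) = 30.0 g·m⁻²

zinc: T≤10 °C ⇒ hinge +0.038·(-1.3−10) = -0.4294
  Pd branch = 0.0129·Pd^0.44·e^(0.046·RH+f) = 0.2676 μm/a
  Sd branch = 0.0175·Sd^0.57·e^(0.008·RH+0.085·T) = 0.8682 μm/a
  r_corr = 0.2676 + 0.8682 = 1.136 μm/a
Long-term exponent b (ISO 9224 Table 2, B1) = 0.813
  D(5) = 1.136 × 5^0.813 = 1.136 × 3.701 = 4.203 μm
  Mass loss = 4.203 μm × 7.14 g/cm³ = 30.01 g·m⁻²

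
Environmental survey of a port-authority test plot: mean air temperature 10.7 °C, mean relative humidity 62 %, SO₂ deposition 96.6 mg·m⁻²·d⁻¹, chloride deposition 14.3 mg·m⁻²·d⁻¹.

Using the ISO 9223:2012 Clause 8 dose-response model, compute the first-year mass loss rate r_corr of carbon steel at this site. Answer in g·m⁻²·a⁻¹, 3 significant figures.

r_corr = 547 g·m⁻²·a⁻¹

carbon steel: temperature factor f = -0.054·(0.7) = -0.0378
  sulphur-dioxide contribution → 63.43 μm/a
  chloride contribution → 6.3 μm/a
  total first-year rate 69.73 μm/a
Convert to mass loss: 69.73 μm/a × 7.85 g/cm³ = 547.4 g·m⁻²·a⁻¹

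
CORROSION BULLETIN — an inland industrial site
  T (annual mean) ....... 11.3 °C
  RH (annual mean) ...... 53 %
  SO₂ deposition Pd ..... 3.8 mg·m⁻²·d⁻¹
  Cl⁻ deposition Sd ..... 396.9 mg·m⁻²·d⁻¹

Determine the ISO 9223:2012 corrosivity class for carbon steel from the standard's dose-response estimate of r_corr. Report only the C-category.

carbon steel: f(T) = -0.054·(T−10) [T>10 °C] = -0.0702
  Pd branch = 1.77·Pd^0.52·e^(0.02·RH+f) = 9.535 μm/a
  Sd branch = 0.102·Sd^0.62·e^(0.033·RH+0.04·T) = 37.64 μm/a
  r_corr = 9.535 + 37.64 = 47.18 μm/a
Category bounds: 25…50 μm/a bracket r_corr ⇒ C3

C3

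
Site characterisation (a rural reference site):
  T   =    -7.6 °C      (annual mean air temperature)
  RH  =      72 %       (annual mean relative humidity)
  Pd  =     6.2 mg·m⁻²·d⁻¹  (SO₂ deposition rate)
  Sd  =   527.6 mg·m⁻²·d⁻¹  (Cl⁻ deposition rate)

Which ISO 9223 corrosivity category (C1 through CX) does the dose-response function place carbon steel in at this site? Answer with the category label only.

carbon steel: temperature factor f = +0.150·(-17.6) = -2.6400
  sulphur-dioxide contribution → 1.377 μm/a
  chloride contribution → 39.47 μm/a
  total first-year rate 40.85 μm/a
Category bounds: 25…50 μm/a bracket r_corr ⇒ C3

C3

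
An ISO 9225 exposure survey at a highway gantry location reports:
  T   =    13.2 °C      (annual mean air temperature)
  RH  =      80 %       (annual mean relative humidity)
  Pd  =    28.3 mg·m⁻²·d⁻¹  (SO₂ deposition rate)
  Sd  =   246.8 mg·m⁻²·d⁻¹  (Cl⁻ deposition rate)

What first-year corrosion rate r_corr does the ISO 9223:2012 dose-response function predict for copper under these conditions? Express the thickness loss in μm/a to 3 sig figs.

r_corr = 2.64 μm/a

copper: temperature factor f = -0.080·(3.2) = -0.2560
  SO₂ term: 0.0053·28.3^0.26·exp(0.059·80-0.2560) = 1.098
  Sd branch = 0.01025·Sd^0.27·e^(0.036·RH+0.049·T) = 1.543 μm/a
  sum: 1.098 + 1.543 → r_corr = 2.64 μm/a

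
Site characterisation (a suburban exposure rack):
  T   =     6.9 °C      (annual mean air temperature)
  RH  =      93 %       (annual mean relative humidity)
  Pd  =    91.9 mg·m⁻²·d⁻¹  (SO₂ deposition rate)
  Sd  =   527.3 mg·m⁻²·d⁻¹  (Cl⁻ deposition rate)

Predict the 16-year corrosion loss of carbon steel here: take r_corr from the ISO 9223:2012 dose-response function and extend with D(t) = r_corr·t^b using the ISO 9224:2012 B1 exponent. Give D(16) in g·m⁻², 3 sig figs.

carbon steel: temperature factor f = +0.150·(-3.1) = -0.4650
  SO₂ term: 1.77·91.9^0.52·exp(0.02·93-0.4650) = 74.94
  Cl⁻ term: 0.102·527.3^0.62·exp(0.033·93+0.04·6.9) = 140.9
  sum: 74.94 + 140.9 → r_corr = 215.9 μm/a
Long-term exponent b (ISO 9224 Table 2, B1) = 0.523
  D(16) = 215.9 × 16^0.523 = 215.9 × 4.263 = 920.3 μm
  Mass loss = 920.3 μm × 7.85 g/cm³ = 7225 g·m⁻²

D(16) = 7.22e+03 g·m⁻²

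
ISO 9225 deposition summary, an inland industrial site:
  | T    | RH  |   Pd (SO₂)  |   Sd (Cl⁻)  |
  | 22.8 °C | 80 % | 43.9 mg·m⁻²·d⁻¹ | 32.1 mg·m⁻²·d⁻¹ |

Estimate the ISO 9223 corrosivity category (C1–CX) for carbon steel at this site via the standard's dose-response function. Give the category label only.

C4

carbon steel: f(T) = -0.054·(T−10) [T>10 °C] = -0.6912
  Pd branch = 1.77·Pd^0.52·e^(0.02·RH+f) = 31.39 μm/a
  Cl⁻ term: 0.102·32.1^0.62·exp(0.033·80+0.04·22.8) = 30.57
  r_corr = 31.39 + 30.57 = 61.95 μm/a
Category bounds: 50…80 μm/a bracket r_corr ⇒ C4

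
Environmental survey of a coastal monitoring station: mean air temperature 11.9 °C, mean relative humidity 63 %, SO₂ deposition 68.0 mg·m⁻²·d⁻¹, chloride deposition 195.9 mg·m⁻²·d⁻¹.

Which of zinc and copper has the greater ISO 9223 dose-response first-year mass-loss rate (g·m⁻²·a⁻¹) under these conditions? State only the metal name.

zinc

zinc: f(T) = -0.071·(T−10) [T>10 °C] = -0.1349
  Pd branch = 0.0129·Pd^0.44·e^(0.046·RH+f) = 1.309 μm/a
  Cl⁻ term: 0.0175·195.9^0.57·exp(0.008·63+0.085·11.9) = 1.613
  sum: 1.309 + 1.613 → r_corr = 2.922 μm/a
  mass loss = 2.922 μm/a × 7.14 g/cm³ = 20.86 g·m⁻²·a⁻¹
copper: f(T) = -0.080·(T−10) [T>10 °C] = -0.1520
  Pd branch = 0.0053·Pd^0.26·e^(0.059·RH+f) = 0.561 μm/a
  Sd branch = 0.01025·Sd^0.27·e^(0.036·RH+0.049·T) = 0.7375 μm/a
  r_corr = 0.561 + 0.7375 = 1.299 μm/a
  mass loss = 1.299 μm/a × 8.96 g/cm³ = 11.64 g·m⁻²·a⁻¹
Ordering by g·m⁻²·a⁻¹: zinc (20.9) > copper (11.6)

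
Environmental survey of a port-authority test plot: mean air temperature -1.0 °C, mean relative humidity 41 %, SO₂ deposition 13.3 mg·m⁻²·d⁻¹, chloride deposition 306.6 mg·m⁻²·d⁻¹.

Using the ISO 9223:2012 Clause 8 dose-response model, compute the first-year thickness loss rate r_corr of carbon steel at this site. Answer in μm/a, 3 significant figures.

carbon steel: temperature factor f = +0.150·(-11.0) = -1.6500
  SO₂ term: 1.77·13.3^0.52·exp(0.02·41-1.6500) = 2.964
  Cl⁻ term: 0.102·306.6^0.62·exp(0.033·41+0.04·-1.0) = 13.2
  r_corr = 2.964 + 13.2 = 16.16 μm/a

r_corr = 16.2 μm/a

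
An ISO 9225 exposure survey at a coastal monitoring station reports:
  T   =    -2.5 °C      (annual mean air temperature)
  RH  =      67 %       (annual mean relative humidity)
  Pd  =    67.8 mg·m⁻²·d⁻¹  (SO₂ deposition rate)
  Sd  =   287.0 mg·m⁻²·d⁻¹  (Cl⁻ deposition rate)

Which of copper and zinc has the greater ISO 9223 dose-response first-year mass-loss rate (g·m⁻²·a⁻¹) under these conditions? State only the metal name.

zinc

copper: f(T) = +0.126·(T−10) [T≤10 °C] = -1.5750
  sulphur-dioxide contribution → 0.1711 μm/a
  chloride contribution → 0.4663 μm/a
  ⇒ r_corr(copper) = 0.6374 μm/a
  mass loss = 0.6374 μm/a × 8.96 g/cm³ = 5.711 g·m⁻²·a⁻¹
zinc: temperature factor f = +0.038·(-12.5) = -0.4750
  sulphur-dioxide contribution → 1.118 μm/a
  chloride contribution → 0.6089 μm/a
  total first-year rate 1.727 μm/a
  mass loss = 1.727 μm/a × 7.14 g/cm³ = 12.33 g·m⁻²·a⁻¹
Ordering by g·m⁻²·a⁻¹: zinc (12.3) > copper (5.71)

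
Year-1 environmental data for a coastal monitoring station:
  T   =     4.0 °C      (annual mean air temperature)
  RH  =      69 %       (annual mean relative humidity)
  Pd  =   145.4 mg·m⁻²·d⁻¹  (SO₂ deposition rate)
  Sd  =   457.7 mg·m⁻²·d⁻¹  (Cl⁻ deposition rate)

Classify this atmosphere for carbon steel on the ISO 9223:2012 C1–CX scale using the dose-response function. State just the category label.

C5

carbon steel: temperature factor f = +0.150·(-6.0) = -0.9000
  Pd branch = 1.77·Pd^0.52·e^(0.02·RH+f) = 38.1 μm/a
  Cl⁻ term: 0.102·457.7^0.62·exp(0.033·69+0.04·4.0) = 52.06
  sum: 38.1 + 52.06 → r_corr = 90.17 μm/a
Category bounds: 80…200 μm/a bracket r_corr ⇒ C5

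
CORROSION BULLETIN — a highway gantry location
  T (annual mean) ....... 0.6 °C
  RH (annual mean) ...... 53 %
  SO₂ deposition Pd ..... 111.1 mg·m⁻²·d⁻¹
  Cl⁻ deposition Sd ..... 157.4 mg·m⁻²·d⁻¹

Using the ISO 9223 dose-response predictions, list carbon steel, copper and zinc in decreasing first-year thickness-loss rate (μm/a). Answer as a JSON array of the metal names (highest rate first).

["carbon steel", "zinc", "copper"]

carbon steel: temperature factor f = +0.150·(-9.4) = -1.4100
  SO₂ term: 1.77·111.1^0.52·exp(0.02·53-1.4100) = 14.45
  Cl⁻ term: 0.102·157.4^0.62·exp(0.033·53+0.04·0.6) = 13.83
  r_corr = 14.45 + 13.83 = 28.27 μm/a
copper: T≤10 °C ⇒ hinge +0.126·(0.6−10) = -1.1844
  SO₂ term: 0.0053·111.1^0.26·exp(0.059·53-1.1844) = 0.1258
  Cl⁻ term: 0.01025·157.4^0.27·exp(0.036·53+0.049·0.6) = 0.2788
  sum: 0.1258 + 0.2788 → r_corr = 0.4047 μm/a
zinc: temperature factor f = +0.038·(-9.4) = -0.3572
  SO₂ term: 0.0129·111.1^0.44·exp(0.046·53-0.3572) = 0.8211
  Sd branch = 0.0175·Sd^0.57·e^(0.008·RH+0.085·T) = 0.5031 μm/a
  r_corr = 0.8211 + 0.5031 = 1.324 μm/a
Ordering by μm/a: carbon steel (28.3) > zinc (1.32) > copper (0.405)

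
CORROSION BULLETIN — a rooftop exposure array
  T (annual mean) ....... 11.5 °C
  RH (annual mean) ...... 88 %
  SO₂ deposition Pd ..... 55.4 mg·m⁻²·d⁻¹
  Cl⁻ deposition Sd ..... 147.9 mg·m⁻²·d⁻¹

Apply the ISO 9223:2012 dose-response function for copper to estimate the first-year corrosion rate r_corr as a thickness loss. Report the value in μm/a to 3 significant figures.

copper: temperature factor f = -0.080·(1.5) = -0.1200
  sulphur-dioxide contribution → 2.401 μm/a
  chloride contribution → 1.649 μm/a
  ⇒ r_corr(copper) = 4.05 μm/a

r_corr = 4.05 μm/a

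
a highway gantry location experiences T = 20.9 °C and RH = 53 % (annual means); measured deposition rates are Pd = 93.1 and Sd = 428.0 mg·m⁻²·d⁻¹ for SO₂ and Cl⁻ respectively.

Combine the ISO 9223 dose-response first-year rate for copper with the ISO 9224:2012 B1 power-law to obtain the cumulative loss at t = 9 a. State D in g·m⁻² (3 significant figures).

copper: temperature factor f = -0.080·(10.9) = -0.8720
  SO₂ term: 0.0053·93.1^0.26·exp(0.059·53-0.8720) = 0.1643
  Cl⁻ term: 0.01025·428.0^0.27·exp(0.036·53+0.049·20.9) = 0.9877
  r_corr = 0.1643 + 0.9877 = 1.152 μm/a
Long-term exponent b (ISO 9224 Table 2, B1) = 0.667
  D(9) = 1.152 × 9^0.667 = 1.152 × 4.33 = 4.988 μm
  Mass loss = 4.988 μm × 8.96 g/cm³ = 44.69 g·m⁻²

D(9) = 44.7 g·m⁻²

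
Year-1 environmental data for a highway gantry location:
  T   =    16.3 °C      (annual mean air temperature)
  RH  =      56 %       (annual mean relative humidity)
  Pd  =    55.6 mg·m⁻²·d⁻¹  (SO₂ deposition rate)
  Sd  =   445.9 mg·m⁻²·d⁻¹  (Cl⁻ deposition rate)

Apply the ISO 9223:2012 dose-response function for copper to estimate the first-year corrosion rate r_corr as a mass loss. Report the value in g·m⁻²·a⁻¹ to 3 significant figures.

r_corr = 10.2 g·m⁻²·a⁻¹

copper: temperature factor f = -0.080·(6.3) = -0.5040
  sulphur-dioxide contribution → 0.2478 μm/a
  chloride contribution → 0.888 μm/a
  ⇒ r_corr(copper) = 1.136 μm/a
Convert to mass loss: 1.136 μm/a × 8.96 g/cm³ = 10.18 g·m⁻²·a⁻¹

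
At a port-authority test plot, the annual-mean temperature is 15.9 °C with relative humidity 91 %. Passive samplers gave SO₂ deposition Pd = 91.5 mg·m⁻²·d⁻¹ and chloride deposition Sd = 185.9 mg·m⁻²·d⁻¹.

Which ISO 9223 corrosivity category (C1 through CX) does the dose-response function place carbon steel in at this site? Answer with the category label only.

carbon steel: T>10 °C ⇒ hinge -0.054·(15.9−10) = -0.3186
  sulphur-dioxide contribution → 83.17 μm/a
  chloride contribution → 99.07 μm/a
  total first-year rate 182.2 μm/a
182 μm/a falls in (80, 200] for carbon steel → category C5

C5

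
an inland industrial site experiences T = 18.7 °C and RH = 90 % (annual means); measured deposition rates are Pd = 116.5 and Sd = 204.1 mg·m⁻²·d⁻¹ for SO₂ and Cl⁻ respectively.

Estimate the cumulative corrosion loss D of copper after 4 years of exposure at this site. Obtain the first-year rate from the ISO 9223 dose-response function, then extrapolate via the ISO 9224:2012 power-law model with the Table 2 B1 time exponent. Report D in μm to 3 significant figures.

copper: temperature factor f = -0.080·(8.7) = -0.6960
  Pd branch = 0.0053·Pd^0.26·e^(0.059·RH+f) = 1.842 μm/a
  Sd branch = 0.01025·Sd^0.27·e^(0.036·RH+0.049·T) = 2.751 μm/a
  sum: 1.842 + 2.751 → r_corr = 4.593 μm/a
ISO 9224: D(t) = r_corr · t^b with b = 0.667 (copper, B1)
  D(4) = 4.593 × 4^0.667 = 4.593 × 2.521 = 11.58 μm

D(4) = 11.6 μm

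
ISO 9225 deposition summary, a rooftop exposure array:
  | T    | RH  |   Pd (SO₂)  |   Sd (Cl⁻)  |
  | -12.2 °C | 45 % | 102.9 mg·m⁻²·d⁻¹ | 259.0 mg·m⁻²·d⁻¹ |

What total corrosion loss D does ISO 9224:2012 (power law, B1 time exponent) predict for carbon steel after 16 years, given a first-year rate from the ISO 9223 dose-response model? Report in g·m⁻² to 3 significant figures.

D(16) = 348 g·m⁻²

carbon steel: T≤10 °C ⇒ hinge +0.150·(-12.2−10) = -3.3300
  Pd branch = 1.77·Pd^0.52·e^(0.02·RH+f) = 1.734 μm/a
  Cl⁻ term: 0.102·259.0^0.62·exp(0.033·45+0.04·-12.2) = 8.666
  sum: 1.734 + 8.666 → r_corr = 10.4 μm/a
Long-term exponent b (ISO 9224 Table 2, B1) = 0.523
  D(16) = 10.4 × 16^0.523 = 10.4 × 4.263 = 44.34 μm
  Mass loss = 44.34 μm × 7.85 g/cm³ = 348.1 g·m⁻²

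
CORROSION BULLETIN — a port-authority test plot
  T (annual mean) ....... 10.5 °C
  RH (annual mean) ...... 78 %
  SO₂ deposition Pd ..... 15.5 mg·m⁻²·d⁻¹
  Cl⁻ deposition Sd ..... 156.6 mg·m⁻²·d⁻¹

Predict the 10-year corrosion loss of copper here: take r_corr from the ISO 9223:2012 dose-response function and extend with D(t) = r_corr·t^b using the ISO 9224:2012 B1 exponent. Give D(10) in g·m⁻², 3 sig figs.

copper: T>10 °C ⇒ hinge -0.080·(10.5−10) = -0.0400
  SO₂ term: 0.0053·15.5^0.26·exp(0.059·78-0.0400) = 1.035
  Cl⁻ term: 0.01025·156.6^0.27·exp(0.036·78+0.049·10.5) = 1.112
  sum: 1.035 + 1.112 → r_corr = 2.148 μm/a
ISO 9224: D(t) = r_corr · t^b with b = 0.667 (copper, B1)
  D(10) = 2.148 × 10^0.667 = 2.148 × 4.645 = 9.976 μm
  Mass loss = 9.976 μm × 8.96 g/cm³ = 89.38 g·m⁻²

D(10) = 89.4 g·m⁻²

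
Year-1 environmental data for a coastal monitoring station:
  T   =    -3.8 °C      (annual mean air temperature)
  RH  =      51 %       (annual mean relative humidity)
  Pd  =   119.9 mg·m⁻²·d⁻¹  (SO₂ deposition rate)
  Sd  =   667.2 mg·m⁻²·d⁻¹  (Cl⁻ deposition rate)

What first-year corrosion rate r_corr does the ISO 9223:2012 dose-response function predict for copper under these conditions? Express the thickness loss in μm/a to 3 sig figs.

copper: f(T) = +0.126·(T−10) [T≤10 °C] = -1.7388
  SO₂ term: 0.0053·119.9^0.26·exp(0.059·51-1.7388) = 0.06553
  Sd branch = 0.01025·Sd^0.27·e^(0.036·RH+0.049·T) = 0.3089 μm/a
  r_corr = 0.06553 + 0.3089 = 0.3744 μm/a

r_corr = 0.374 μm/a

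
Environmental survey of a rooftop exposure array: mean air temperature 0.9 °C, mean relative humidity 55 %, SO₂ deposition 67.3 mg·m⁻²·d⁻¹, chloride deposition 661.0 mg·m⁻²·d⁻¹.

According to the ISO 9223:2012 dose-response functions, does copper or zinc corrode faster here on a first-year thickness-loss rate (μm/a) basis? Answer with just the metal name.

zinc

copper: T≤10 °C ⇒ hinge +0.126·(0.9−10) = -1.1466
  SO₂ term: 0.0053·67.3^0.26·exp(0.059·55-1.1466) = 0.1291
  Cl⁻ term: 0.01025·661.0^0.27·exp(0.036·55+0.049·0.9) = 0.448
  sum: 0.1291 + 0.448 → r_corr = 0.577 μm/a
zinc: f(T) = +0.038·(T−10) [T≤10 °C] = -0.3458
  Pd branch = 0.0129·Pd^0.44·e^(0.046·RH+f) = 0.7303 μm/a
  Cl⁻ term: 0.0175·661.0^0.57·exp(0.008·55+0.085·0.9) = 1.188
  r_corr = 0.7303 + 1.188 = 1.918 μm/a
Ordering by μm/a: zinc (1.92) > copper (0.577)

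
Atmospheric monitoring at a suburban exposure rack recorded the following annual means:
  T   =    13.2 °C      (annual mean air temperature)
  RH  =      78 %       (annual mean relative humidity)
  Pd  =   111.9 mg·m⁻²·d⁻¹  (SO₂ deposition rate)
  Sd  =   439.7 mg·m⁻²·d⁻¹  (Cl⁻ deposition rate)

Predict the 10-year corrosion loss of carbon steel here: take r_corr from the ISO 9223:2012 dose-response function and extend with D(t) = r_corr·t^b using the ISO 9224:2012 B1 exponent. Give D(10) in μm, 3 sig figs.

D(10) = 604 μm

carbon steel: T>10 °C ⇒ hinge -0.054·(13.2−10) = -0.1728
  Pd branch = 1.77·Pd^0.52·e^(0.02·RH+f) = 82.38 μm/a
  Cl⁻ term: 0.102·439.7^0.62·exp(0.033·78+0.04·13.2) = 98.75
  r_corr = 82.38 + 98.75 = 181.1 μm/a
Long-term exponent b (ISO 9224 Table 2, B1) = 0.523
  D(10) = 181.1 × 10^0.523 = 181.1 × 3.334 = 603.9 μm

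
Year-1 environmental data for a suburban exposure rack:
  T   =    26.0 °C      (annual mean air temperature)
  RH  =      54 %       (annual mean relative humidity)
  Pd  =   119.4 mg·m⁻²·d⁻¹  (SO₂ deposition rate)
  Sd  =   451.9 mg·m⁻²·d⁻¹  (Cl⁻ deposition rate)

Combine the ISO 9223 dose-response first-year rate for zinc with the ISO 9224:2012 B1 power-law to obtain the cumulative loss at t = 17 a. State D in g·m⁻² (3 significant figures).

zinc: f(T) = -0.071·(T−10) [T>10 °C] = -1.1360
  SO₂ term: 0.0129·119.4^0.44·exp(0.046·54-1.1360) = 0.4073
  Cl⁻ term: 0.0175·451.9^0.57·exp(0.008·54+0.085·26.0) = 8.013
  sum: 0.4073 + 8.013 → r_corr = 8.421 μm/a
Power-law: D(17) = r_corr · 17^0.813
  D(17) = 8.421 × 17^0.813 = 8.421 × 10.01 = 84.28 μm
  Mass loss = 84.28 μm × 7.14 g/cm³ = 601.7 g·m⁻²

D(17) = 602 g·m⁻²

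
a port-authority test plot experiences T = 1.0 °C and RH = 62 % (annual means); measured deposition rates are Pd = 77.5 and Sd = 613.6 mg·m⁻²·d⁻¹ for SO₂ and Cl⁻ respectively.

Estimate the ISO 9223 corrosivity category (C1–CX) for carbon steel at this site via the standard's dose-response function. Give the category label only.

carbon steel: temperature factor f = +0.150·(-9.0) = -1.3500
  sulphur-dioxide contribution → 15.23 μm/a
  chloride contribution → 43.96 μm/a
  ⇒ r_corr(carbon steel) = 59.18 μm/a
Category bounds: 50…80 μm/a bracket r_corr ⇒ C4

C4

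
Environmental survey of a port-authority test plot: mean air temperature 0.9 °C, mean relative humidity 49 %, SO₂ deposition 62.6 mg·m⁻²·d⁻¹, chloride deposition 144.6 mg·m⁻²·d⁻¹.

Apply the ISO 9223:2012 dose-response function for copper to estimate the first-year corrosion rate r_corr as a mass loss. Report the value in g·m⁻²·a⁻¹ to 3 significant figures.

copper: f(T) = +0.126·(T−10) [T≤10 °C] = -1.1466
  Pd branch = 0.0053·Pd^0.26·e^(0.059·RH+f) = 0.08891 μm/a
  Sd branch = 0.01025·Sd^0.27·e^(0.036·RH+0.049·T) = 0.2395 μm/a
  sum: 0.08891 + 0.2395 → r_corr = 0.3284 μm/a
Convert to mass loss: 0.3284 μm/a × 8.96 g/cm³ = 2.942 g·m⁻²·a⁻¹

r_corr = 2.94 g·m⁻²·a⁻¹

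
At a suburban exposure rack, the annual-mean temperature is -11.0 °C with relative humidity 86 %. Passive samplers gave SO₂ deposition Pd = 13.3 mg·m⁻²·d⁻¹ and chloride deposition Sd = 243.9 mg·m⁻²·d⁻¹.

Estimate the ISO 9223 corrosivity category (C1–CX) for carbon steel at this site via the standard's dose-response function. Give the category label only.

carbon steel: T≤10 °C ⇒ hinge +0.150·(-11.0−10) = -3.1500
  sulphur-dioxide contribution → 1.627 μm/a
  chloride contribution → 33.89 μm/a
  ⇒ r_corr(carbon steel) = 35.52 μm/a
35.5 μm/a falls in (25, 50] for carbon steel → category C3

C3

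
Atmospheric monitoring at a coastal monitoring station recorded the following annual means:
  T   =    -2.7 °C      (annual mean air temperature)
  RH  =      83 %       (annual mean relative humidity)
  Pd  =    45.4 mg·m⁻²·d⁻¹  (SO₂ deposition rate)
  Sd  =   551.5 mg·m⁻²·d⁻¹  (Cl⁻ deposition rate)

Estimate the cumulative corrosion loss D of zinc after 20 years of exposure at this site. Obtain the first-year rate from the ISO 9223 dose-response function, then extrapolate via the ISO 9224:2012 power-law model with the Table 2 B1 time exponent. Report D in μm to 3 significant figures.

D(20) = 33.5 μm

zinc: temperature factor f = +0.038·(-12.7) = -0.4826
  SO₂ term: 0.0129·45.4^0.44·exp(0.046·83-0.4826) = 1.942
  Sd branch = 0.0175·Sd^0.57·e^(0.008·RH+0.085·T) = 0.9872 μm/a
  sum: 1.942 + 0.9872 → r_corr = 2.929 μm/a
Long-term exponent b (ISO 9224 Table 2, B1) = 0.813
  D(20) = 2.929 × 20^0.813 = 2.929 × 11.42 = 33.46 μm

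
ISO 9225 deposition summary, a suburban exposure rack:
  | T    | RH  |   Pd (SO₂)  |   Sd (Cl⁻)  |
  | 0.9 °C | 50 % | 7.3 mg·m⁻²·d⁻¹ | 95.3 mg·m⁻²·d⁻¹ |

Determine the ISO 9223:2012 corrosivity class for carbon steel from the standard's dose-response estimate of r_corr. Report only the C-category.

C2

carbon steel: f(T) = +0.150·(T−10) [T≤10 °C] = -1.3650
  sulphur-dioxide contribution → 3.454 μm/a
  chloride contribution → 9.287 μm/a
  ⇒ r_corr(carbon steel) = 12.74 μm/a
12.7 μm/a falls in (1.3, 25] for carbon steel → category C2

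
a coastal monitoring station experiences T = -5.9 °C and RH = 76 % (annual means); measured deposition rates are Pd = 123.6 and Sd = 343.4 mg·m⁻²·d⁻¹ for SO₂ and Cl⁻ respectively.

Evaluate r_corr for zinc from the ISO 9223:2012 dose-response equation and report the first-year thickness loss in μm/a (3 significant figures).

zinc: T≤10 °C ⇒ hinge +0.038·(-5.9−10) = -0.6042
  SO₂ term: 0.0129·123.6^0.44·exp(0.046·76-0.6042) = 1.936
  Sd branch = 0.0175·Sd^0.57·e^(0.008·RH+0.085·T) = 0.5429 μm/a
  r_corr = 1.936 + 0.5429 = 2.479 μm/a

r_corr = 2.48 μm/a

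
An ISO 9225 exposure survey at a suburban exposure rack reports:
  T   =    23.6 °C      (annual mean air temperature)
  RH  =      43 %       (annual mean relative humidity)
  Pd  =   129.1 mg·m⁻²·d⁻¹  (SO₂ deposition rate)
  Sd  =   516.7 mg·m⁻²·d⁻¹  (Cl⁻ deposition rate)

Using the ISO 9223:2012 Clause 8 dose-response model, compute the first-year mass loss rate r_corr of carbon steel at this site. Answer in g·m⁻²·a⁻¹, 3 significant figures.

carbon steel: T>10 °C ⇒ hinge -0.054·(23.6−10) = -0.7344
  sulphur-dioxide contribution → 25.13 μm/a
  chloride contribution → 52.12 μm/a
  total first-year rate 77.26 μm/a
Convert to mass loss: 77.26 μm/a × 7.85 g/cm³ = 606.5 g·m⁻²·a⁻¹

r_corr = 606 g·m⁻²·a⁻¹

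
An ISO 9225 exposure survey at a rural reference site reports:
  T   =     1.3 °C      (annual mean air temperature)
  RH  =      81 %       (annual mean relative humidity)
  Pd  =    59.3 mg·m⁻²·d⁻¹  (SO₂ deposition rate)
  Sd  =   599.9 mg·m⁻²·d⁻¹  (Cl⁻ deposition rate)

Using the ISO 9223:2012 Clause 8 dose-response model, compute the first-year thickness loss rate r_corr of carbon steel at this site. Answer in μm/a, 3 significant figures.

r_corr = 102 μm/a

carbon steel: f(T) = +0.150·(T−10) [T≤10 °C] = -1.3050
  SO₂ term: 1.77·59.3^0.52·exp(0.02·81-1.3050) = 20.27
  Sd branch = 0.102·Sd^0.62·e^(0.033·RH+0.04·T) = 82.12 μm/a
  r_corr = 20.27 + 82.12 = 102.4 μm/a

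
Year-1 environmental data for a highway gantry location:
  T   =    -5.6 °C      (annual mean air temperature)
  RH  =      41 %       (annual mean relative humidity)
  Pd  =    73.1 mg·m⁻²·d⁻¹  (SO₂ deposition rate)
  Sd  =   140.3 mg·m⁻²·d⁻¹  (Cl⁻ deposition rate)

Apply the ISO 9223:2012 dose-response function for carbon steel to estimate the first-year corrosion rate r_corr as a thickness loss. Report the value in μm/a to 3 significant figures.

r_corr = 10.4 μm/a

carbon steel: f(T) = +0.150·(T−10) [T≤10 °C] = -2.3400
  Pd branch = 1.77·Pd^0.52·e^(0.02·RH+f) = 3.606 μm/a
  Cl⁻ term: 0.102·140.3^0.62·exp(0.033·41+0.04·-5.6) = 6.762
  sum: 3.606 + 6.762 → r_corr = 10.37 μm/a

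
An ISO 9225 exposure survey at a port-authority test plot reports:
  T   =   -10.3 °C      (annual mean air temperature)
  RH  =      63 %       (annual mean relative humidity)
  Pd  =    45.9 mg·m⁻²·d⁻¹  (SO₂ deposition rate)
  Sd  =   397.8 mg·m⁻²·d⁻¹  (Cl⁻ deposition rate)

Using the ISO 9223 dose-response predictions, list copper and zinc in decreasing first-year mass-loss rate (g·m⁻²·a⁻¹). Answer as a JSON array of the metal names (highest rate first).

copper: temperature factor f = +0.126·(-20.3) = -2.5578
  Pd branch = 0.0053·Pd^0.26·e^(0.059·RH+f) = 0.04569 μm/a
  Cl⁻ term: 0.01025·397.8^0.27·exp(0.036·63+0.049·-10.3) = 0.3009
  sum: 0.04569 + 0.3009 → r_corr = 0.3466 μm/a
  mass loss = 0.3466 μm/a × 8.96 g/cm³ = 3.105 g·m⁻²·a⁻¹
zinc: f(T) = +0.038·(T−10) [T≤10 °C] = -0.7714
  SO₂ term: 0.0129·45.9^0.44·exp(0.046·63-0.7714) = 0.5826
  Cl⁻ term: 0.0175·397.8^0.57·exp(0.008·63+0.085·-10.3) = 0.366
  sum: 0.5826 + 0.366 → r_corr = 0.9486 μm/a
  mass loss = 0.9486 μm/a × 7.14 g/cm³ = 6.773 g·m⁻²·a⁻¹
Ordering by g·m⁻²·a⁻¹: zinc (6.77) > copper (3.11)

["zinc", "copper"]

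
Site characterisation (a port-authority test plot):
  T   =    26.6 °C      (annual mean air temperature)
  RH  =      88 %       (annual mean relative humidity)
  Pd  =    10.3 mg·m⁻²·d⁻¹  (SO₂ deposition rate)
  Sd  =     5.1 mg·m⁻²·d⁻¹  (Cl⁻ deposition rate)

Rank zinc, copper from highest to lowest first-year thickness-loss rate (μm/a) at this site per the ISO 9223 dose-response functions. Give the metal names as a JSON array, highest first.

zinc: T>10 °C ⇒ hinge -0.071·(26.6−10) = -1.1786
  sulphur-dioxide contribution → 0.6345 μm/a
  chloride contribution → 0.8591 μm/a
  total first-year rate 1.494 μm/a
copper: f(T) = -0.080·(T−10) [T>10 °C] = -1.3280
  sulphur-dioxide contribution → 0.4632 μm/a
  chloride contribution → 1.392 μm/a
  total first-year rate 1.855 μm/a
Ordering by μm/a: copper (1.86) > zinc (1.49)

["copper", "zinc"]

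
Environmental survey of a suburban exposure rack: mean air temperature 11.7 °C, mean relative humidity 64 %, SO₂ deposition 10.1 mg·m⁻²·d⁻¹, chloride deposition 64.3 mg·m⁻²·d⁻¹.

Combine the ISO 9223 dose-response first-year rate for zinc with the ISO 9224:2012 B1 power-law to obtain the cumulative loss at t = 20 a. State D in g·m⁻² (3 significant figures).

D(20) = 118 g·m⁻²

zinc: f(T) = -0.071·(T−10) [T>10 °C] = -0.1207
  SO₂ term: 0.0129·10.1^0.44·exp(0.046·64-0.1207) = 0.6007
  Cl⁻ term: 0.0175·64.3^0.57·exp(0.008·64+0.085·11.7) = 0.8472
  sum: 0.6007 + 0.8472 → r_corr = 1.448 μm/a
Power-law: D(20) = r_corr · 20^0.813
  D(20) = 1.448 × 20^0.813 = 1.448 × 11.42 = 16.54 μm
  Mass loss = 16.54 μm × 7.14 g/cm³ = 118.1 g·m⁻²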